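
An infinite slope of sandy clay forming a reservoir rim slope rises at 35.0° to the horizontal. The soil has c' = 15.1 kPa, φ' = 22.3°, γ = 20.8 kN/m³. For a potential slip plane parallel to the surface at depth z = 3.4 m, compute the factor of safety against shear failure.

FS = 1.04

For an infinite slope with a slip plane parallel to the surface (no pore pressure): FS = [c' + γz cos²β tanφ'] / [γz sinβ cosβ].
γz = 20.8·3.4 = 70.72 kN/m²
Numerator = 15.1 + 70.72·cos²35.0°·tan22.3° = 15.1 + 70.72·0.6710·0.4101 = 34.562 kPa
Denominator = 70.72·sin35.0°·cos35.0° = 70.72·0.5736·0.8192 = 33.228 kPa
FS = 34.562 / 33.228 = 1.040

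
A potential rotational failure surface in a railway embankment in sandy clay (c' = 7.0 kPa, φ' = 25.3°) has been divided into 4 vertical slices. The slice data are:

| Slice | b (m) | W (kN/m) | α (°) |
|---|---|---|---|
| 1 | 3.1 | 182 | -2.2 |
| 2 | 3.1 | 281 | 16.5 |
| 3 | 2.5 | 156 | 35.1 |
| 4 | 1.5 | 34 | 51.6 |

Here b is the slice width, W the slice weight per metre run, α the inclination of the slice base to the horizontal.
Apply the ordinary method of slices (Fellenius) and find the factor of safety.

Ordinary method of slices: FS = Σ[c'·Δl_i + (W_i cosα_i)·tanφ'] / Σ W_i sinα_i, with Δl_i = b_i / cosα_i.
Slice 1: Δl = 3.1/cos(-2.2°) = 3.102 m; N'_1 = 182·cos(-2.2°) = 181.9; c'Δl = 21.72; W sinα = -7.0
Slice 2: Δl = 3.1/cos16.5° = 3.233 m; N'_2 = 281·cos16.5° = 269.4; c'Δl = 22.63; W sinα = 79.8
Slice 3: Δl = 2.5/cos35.1° = 3.056 m; N'_3 = 156·cos35.1° = 127.6; c'Δl = 21.39; W sinα = 89.7
Slice 4: Δl = 1.5/cos51.6° = 2.415 m; N'_4 = 34·cos51.6° = 21.1; c'Δl = 16.90; W sinα = 26.6
Σc'Δl = 82.6 kN/m; ΣN' = 600.0 kN/m; ΣW sinα = 189.2 kN/m
Resisting = 82.6 + 600.0·tan25.3° = 82.6 + 283.6 = 366.3 kN/m
FS = 366.3 / 189.2 = 1.936

FS = 1.94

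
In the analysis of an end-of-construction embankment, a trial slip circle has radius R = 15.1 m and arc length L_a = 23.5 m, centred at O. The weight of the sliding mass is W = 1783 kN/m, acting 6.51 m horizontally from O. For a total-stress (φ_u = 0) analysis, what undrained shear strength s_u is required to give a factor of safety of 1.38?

s_u = 45.1 kPa

FS = s_u·L_a·R / (W·d), so s_u = FS·W·d / (L_a·R).
s_u = 1.38·1783·6.51 / (23.50·15.1) = 16018.1 / 354.85 = 45.14 kPa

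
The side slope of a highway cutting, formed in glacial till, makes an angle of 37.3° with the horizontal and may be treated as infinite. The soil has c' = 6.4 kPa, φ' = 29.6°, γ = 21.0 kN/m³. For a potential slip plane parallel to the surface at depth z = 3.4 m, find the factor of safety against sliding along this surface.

FS = 0.93

For an infinite slope with a slip plane parallel to the surface (no pore pressure): FS = [c' + γz cos²β tanφ'] / [γz sinβ cosβ].
γz = 21.0·3.4 = 71.40 kN/m²
Numerator = 6.4 + 71.40·cos²37.3°·tan29.6° = 6.4 + 71.40·0.6328·0.5681 = 32.066 kPa
Denominator = 71.40·sin37.3°·cos37.3° = 71.40·0.6060·0.7955 = 34.418 kPa
FS = 32.066 / 34.418 = 0.932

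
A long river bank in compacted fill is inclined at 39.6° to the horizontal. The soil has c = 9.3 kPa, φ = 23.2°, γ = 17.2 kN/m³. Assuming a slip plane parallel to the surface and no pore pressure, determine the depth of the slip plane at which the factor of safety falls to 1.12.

z = 1.83 m

Setting FS = 1.12 in FS = [c + γz cos²β tanφ] / [γz sinβ cosβ] and solving for z:
z = c / [γ cosβ (FS·sinβ − cosβ·tanφ)]
  = 9.3 / [17.2·cos39.6°·(1.12·sin39.6° − cos39.6°·tan23.2°)]
  = 9.3 / [17.2·0.7705·(1.12·0.6374 − 0.7705·0.4286)]
  = 9.3 / 5.0847 = 1.829 m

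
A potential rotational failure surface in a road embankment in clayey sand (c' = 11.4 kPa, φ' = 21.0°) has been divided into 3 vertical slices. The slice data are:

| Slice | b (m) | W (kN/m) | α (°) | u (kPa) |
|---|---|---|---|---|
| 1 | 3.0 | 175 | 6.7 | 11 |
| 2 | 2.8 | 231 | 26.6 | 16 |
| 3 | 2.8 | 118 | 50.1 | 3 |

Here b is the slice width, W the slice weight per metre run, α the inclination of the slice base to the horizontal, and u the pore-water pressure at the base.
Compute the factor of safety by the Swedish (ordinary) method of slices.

Ordinary method of slices: FS = Σ[c'·Δl_i + (W_i cosα_i − u_i·Δl_i)·tanφ'] / Σ W_i sinα_i, with Δl_i = b_i / cosα_i.
Slice 1: Δl = 3.0/cos6.7° = 3.021 m; N'_1 = 175·cos6.7° − 11·3.021 = 140.6; c'Δl = 34.44; W sinα = 20.4
Slice 2: Δl = 2.8/cos26.6° = 3.131 m; N'_2 = 231·cos26.6° − 16·3.131 = 156.4; c'Δl = 35.70; W sinα = 103.4
Slice 3: Δl = 2.8/cos50.1° = 4.365 m; N'_3 = 118·cos50.1° − 3·4.365 = 62.6; c'Δl = 49.76; W sinα = 90.5
Σc'Δl = 119.9 kN/m; ΣN' = 359.6 kN/m; ΣW sinα = 214.4 kN/m
Resisting = 119.9 + 359.6·tan21.0° = 119.9 + 138.0 = 257.9 kN/m
FS = 257.9 / 214.4 = 1.203

FS = 1.20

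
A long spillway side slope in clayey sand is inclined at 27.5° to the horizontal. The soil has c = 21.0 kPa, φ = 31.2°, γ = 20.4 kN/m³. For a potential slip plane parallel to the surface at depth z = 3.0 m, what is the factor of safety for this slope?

FS = 2.00

For an infinite slope with a slip plane parallel to the surface (no pore pressure): FS = [c + γz cos²β tanφ] / [γz sinβ cosβ].
γz = 20.4·3.0 = 61.20 kN/m²
Numerator = 21.0 + 61.20·cos²27.5°·tan31.2° = 21.0 + 61.20·0.7868·0.6056 = 50.162 kPa
Denominator = 61.20·sin27.5°·cos27.5° = 61.20·0.4617·0.8870 = 25.066 kPa
FS = 50.162 / 25.066 = 2.001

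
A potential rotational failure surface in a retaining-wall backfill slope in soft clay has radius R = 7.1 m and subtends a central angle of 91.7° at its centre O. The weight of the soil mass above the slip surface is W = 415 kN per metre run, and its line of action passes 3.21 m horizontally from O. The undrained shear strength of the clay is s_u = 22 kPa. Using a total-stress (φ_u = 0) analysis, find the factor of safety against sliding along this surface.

Taking moments about the centre O, the resisting moment is provided by the undrained shear strength acting along the arc:
Arc length L_a = R·θ = 7.1·(91.7°·π/180) = 7.1·1.6005 = 11.36 m
M_R = s_u·L_a·R = 22·11.36·7.1 = 1774.9 kN·m/m
M_D = W·d = 415·3.21 = 1332.2 kN·m/m
FS = M_R / M_D = 1774.9 / 1332.2 = 1.332

FS = 1.33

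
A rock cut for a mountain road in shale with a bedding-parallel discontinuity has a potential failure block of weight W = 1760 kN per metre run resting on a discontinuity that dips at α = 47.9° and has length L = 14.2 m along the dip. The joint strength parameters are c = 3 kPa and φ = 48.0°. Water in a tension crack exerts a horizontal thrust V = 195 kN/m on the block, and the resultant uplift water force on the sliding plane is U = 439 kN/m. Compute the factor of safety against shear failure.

FS = 0.49

Resolving the block weight along and normal to the plane and applying the Mohr–Coulomb strength on the joint:
N' = W cosα − U − V sinα = 1760·cos47.9° − 439 − 195·sin47.9° = 596.3 kN/m
Driving force T = W sinα + V cosα = 1760·sin47.9° + 195·cos47.9° = 1436.6 kN/m
Resisting force R = c·L + N'·tanφ = 3·14.2 + 596.3·tan48.0° = 42.6 + 662.2 = 704.8 kN/m
FS = R / T = 704.8 / 1436.6 = 0.491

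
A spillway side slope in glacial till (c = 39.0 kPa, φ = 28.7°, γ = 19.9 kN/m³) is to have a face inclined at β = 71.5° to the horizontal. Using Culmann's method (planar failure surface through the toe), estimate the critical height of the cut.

Culmann's analysis gives the critical failure plane at α_cr = (β + φ)/2 = (71.5 + 28.7)/2 = 50.1°, and the critical height
H_c = (4c/γ) · sinβ cosφ / [1 − cos(β − φ)]
    = (4·39.0/19.9) · sin71.5°·cos28.7° / [1 − cos(42.8°)]
    = 7.839 · 0.9483·0.8771 / [1 − 0.7337]
    = 7.839 · 0.8318 / 0.2663
    = 24.49 m

H_c = 24.49 m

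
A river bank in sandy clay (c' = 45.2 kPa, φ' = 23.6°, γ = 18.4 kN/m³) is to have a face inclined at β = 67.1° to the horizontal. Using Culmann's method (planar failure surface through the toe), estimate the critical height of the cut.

Culmann's analysis gives the critical failure plane at α_cr = (β + φ')/2 = (67.1 + 23.6)/2 = 45.3°, and the critical height
H_c = (4c'/γ) · sinβ cosφ' / [1 − cos(β − φ')]
    = (4·45.2/18.4) · sin67.1°·cos23.6° / [1 − cos(43.5°)]
    = 9.826 · 0.9212·0.9164 / [1 − 0.7254]
    = 9.826 · 0.8441 / 0.2746
    = 30.20 m

H_c = 30.20 m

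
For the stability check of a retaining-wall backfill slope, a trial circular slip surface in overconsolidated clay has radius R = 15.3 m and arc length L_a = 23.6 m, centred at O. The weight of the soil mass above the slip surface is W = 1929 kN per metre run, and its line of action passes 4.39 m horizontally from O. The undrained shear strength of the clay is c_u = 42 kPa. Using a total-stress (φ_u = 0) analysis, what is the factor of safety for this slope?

FS = 1.79

Taking moments about the centre O, the resisting moment is provided by the undrained shear strength acting along the arc:
M_R = c_u·L_a·R = 42·23.60·15.3 = 15165.4 kN·m/m
M_D = W·d = 1929·4.39 = 8468.3 kN·m/m
FS = M_R / M_D = 15165.4 / 8468.3 = 1.791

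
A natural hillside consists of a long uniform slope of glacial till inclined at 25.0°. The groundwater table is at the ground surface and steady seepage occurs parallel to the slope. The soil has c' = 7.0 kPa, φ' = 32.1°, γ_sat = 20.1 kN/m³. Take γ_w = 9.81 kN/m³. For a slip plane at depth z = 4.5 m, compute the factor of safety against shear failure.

FS = 0.89

With seepage parallel to the slope and the water table at the surface, the effective normal stress on the slip plane uses the buoyant unit weight γ' = γ_sat − γ_w while the driving shear stress uses γ_sat:
FS = [c' + γ' z cos²β tanφ'] / [γ_sat z sinβ cosβ]
γ' = 20.1 − 9.81 = 10.29 kN/m³
Numerator = 7.0 + 10.29·4.5·cos²25.0°·tan32.1° = 7.0 + 10.29·4.5·0.8214·0.6273 = 30.859 kPa
Denominator = 20.1·4.5·sin25.0°·cos25.0° = 20.1·4.5·0.4226·0.9063 = 34.644 kPa
FS = 30.859 / 34.644 = 0.891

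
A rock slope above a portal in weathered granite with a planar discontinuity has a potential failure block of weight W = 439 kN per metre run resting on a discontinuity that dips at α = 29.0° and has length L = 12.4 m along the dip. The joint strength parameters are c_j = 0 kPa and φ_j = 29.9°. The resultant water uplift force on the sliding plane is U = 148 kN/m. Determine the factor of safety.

Resolving the block weight along and normal to the plane and applying the Mohr–Coulomb strength on the joint:
N' = W cosα − U = 439·cos29.0° − 148 = 236.0 kN/m
Driving force T = W sinα = 439·sin29.0° = 212.8 kN/m
Resisting force R = c_j·L + N'·tanφ_j = 0·12.4 + 236.0·tan29.9° = 0.0 + 135.7 = 135.7 kN/m
FS = R / T = 135.7 / 212.8 = 0.638

FS = 0.64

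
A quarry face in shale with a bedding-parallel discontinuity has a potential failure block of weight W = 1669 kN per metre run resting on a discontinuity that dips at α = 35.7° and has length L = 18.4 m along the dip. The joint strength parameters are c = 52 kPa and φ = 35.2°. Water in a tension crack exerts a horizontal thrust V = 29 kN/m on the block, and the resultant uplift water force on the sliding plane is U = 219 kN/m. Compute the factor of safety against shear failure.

Resolving the block weight along and normal to the plane and applying the Mohr–Coulomb strength on the joint:
N' = W cosα − U − V sinα = 1669·cos35.7° − 219 − 29·sin35.7° = 1119.4 kN/m
Driving force T = W sinα + V cosα = 1669·sin35.7° + 29·cos35.7° = 997.5 kN/m
Resisting force R = c·L + N'·tanφ = 52·18.4 + 1119.4·tan35.2° = 956.8 + 789.7 = 1746.5 kN/m
FS = R / T = 1746.5 / 997.5 = 1.751

FS = 1.75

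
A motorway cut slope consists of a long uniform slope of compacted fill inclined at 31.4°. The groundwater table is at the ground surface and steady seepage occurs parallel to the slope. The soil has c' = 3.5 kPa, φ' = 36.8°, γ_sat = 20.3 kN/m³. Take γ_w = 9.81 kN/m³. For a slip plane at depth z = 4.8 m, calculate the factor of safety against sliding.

FS = 0.71

With seepage parallel to the slope and the water table at the surface, the effective normal stress on the slip plane uses the buoyant unit weight γ' = γ_sat − γ_w while the driving shear stress uses γ_sat:
FS = [c' + γ' z cos²β tanφ'] / [γ_sat z sinβ cosβ]
γ' = 20.3 − 9.81 = 10.49 kN/m³
Numerator = 3.5 + 10.49·4.8·cos²31.4°·tan36.8° = 3.5 + 10.49·4.8·0.7285·0.7481 = 30.943 kPa
Denominator = 20.3·4.8·sin31.4°·cos31.4° = 20.3·4.8·0.5210·0.8536 = 43.332 kPa
FS = 30.943 / 43.332 = 0.714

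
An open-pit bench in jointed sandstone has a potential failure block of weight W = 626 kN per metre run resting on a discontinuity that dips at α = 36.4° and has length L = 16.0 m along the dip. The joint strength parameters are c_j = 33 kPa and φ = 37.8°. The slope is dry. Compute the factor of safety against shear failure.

FS = 2.47

Resolving the block weight along and normal to the plane and applying the Mohr–Coulomb strength on the joint:
N' = W cosα = 626·cos36.4° = 503.9 kN/m
Driving force T = W sinα = 626·sin36.4° = 371.5 kN/m
Resisting force R = c_j·L + N'·tanφ = 33·16.0 + 503.9·tan37.8° = 528.0 + 390.8 = 918.8 kN/m
FS = R / T = 918.8 / 371.5 = 2.473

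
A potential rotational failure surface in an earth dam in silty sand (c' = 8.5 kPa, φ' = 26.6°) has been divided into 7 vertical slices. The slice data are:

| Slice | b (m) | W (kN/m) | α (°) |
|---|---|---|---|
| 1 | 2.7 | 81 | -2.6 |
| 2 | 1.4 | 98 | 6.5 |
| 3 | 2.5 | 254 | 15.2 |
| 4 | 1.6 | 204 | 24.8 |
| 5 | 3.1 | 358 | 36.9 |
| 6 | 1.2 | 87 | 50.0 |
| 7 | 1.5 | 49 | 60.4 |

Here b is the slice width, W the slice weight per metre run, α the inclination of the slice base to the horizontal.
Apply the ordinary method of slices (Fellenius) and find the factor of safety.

Ordinary method of slices: FS = Σ[c'·Δl_i + (W_i cosα_i)·tanφ'] / Σ W_i sinα_i, with Δl_i = b_i / cosα_i.
Slice 1: Δl = 2.7/cos(-2.6°) = 2.703 m; N'_1 = 81·cos(-2.6°) = 80.9; c'Δl = 22.97; W sinα = -3.7
Slice 2: Δl = 1.4/cos6.5° = 1.409 m; N'_2 = 98·cos6.5° = 97.4; c'Δl = 11.98; W sinα = 11.1
Slice 3: Δl = 2.5/cos15.2° = 2.591 m; N'_3 = 254·cos15.2° = 245.1; c'Δl = 22.02; W sinα = 66.6
Slice 4: Δl = 1.6/cos24.8° = 1.763 m; N'_4 = 204·cos24.8° = 185.2; c'Δl = 14.98; W sinα = 85.6
Slice 5: Δl = 3.1/cos36.9° = 3.877 m; N'_5 = 358·cos36.9° = 286.3; c'Δl = 32.95; W sinα = 215.0
Slice 6: Δl = 1.2/cos50.0° = 1.867 m; N'_6 = 87·cos50.0° = 55.9; c'Δl = 15.87; W sinα = 66.6
Slice 7: Δl = 1.5/cos60.4° = 3.037 m; N'_7 = 49·cos60.4° = 24.2; c'Δl = 25.81; W sinα = 42.6
Σc'Δl = 146.6 kN/m; ΣN' = 975.0 kN/m; ΣW sinα = 483.8 kN/m
Resisting = 146.6 + 975.0·tan26.6° = 146.6 + 488.2 = 634.8 kN/m
FS = 634.8 / 483.8 = 1.312

FS = 1.31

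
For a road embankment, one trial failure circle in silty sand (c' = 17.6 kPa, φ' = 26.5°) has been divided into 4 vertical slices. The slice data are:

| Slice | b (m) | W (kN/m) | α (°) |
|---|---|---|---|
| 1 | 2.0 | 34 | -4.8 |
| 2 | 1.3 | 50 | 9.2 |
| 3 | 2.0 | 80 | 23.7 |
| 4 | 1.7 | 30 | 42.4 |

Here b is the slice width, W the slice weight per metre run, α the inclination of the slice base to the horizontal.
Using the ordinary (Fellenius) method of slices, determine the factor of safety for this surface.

Ordinary method of slices: FS = Σ[c'·Δl_i + (W_i cosα_i)·tanφ'] / Σ W_i sinα_i, with Δl_i = b_i / cosα_i.
Slice 1: Δl = 2.0/cos(-4.8°) = 2.007 m; N'_1 = 34·cos(-4.8°) = 33.9; c'Δl = 35.32; W sinα = -2.8
Slice 2: Δl = 1.3/cos9.2° = 1.317 m; N'_2 = 50·cos9.2° = 49.4; c'Δl = 23.18; W sinα = 8.0
Slice 3: Δl = 2.0/cos23.7° = 2.184 m; N'_3 = 80·cos23.7° = 73.3; c'Δl = 38.44; W sinα = 32.2
Slice 4: Δl = 1.7/cos42.4° = 2.302 m; N'_4 = 30·cos42.4° = 22.2; c'Δl = 40.52; W sinα = 20.2
Σc'Δl = 137.5 kN/m; ΣN' = 178.6 kN/m; ΣW sinα = 57.5 kN/m
Resisting = 137.5 + 178.6·tan26.5° = 137.5 + 89.1 = 226.5 kN/m
FS = 226.5 / 57.5 = 3.937

FS = 3.94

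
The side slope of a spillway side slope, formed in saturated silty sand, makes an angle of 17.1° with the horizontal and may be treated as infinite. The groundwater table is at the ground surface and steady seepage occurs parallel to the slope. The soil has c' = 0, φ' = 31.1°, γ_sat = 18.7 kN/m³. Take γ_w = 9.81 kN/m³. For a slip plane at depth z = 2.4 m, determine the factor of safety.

FS = 0.93

With seepage parallel to the slope and the water table at the surface, the effective normal stress on the slip plane uses the buoyant unit weight γ' = γ_sat − γ_w while the driving shear stress uses γ_sat:
FS = [c' + γ' z cos²β tanφ'] / [γ_sat z sinβ cosβ]
(For c' = 0 this reduces to FS = (γ'/γ_sat)·tanφ'/tanβ.)
γ' = 18.7 − 9.81 = 8.89 kN/m³
Numerator = 0.0 + 8.89·2.4·cos²17.1°·tan31.1° = 0.0 + 8.89·2.4·0.9135·0.6032 = 11.758 kPa
Denominator = 18.7·2.4·sin17.1°·cos17.1° = 18.7·2.4·0.2940·0.9558 = 12.613 kPa
FS = 11.758 / 12.613 = 0.932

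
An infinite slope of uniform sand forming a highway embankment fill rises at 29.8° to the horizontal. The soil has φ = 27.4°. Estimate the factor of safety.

FS = 0.91

For a dry cohesionless infinite slope the factor of safety is FS = tanφ / tanβ.
FS = tan27.4° / tan29.8° = 0.5184 / 0.5727 = 0.905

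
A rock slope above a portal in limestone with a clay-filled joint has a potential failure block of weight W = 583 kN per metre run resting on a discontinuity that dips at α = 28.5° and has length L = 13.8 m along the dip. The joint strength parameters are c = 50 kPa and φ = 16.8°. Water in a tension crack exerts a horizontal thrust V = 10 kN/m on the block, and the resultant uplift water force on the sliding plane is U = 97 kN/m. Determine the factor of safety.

FS = 2.84

Resolving the block weight along and normal to the plane and applying the Mohr–Coulomb strength on the joint:
N' = W cosα − U − V sinα = 583·cos28.5° − 97 − 10·sin28.5° = 410.6 kN/m
Driving force T = W sinα + V cosα = 583·sin28.5° + 10·cos28.5° = 287.0 kN/m
Resisting force R = c·L + N'·tanφ = 50·13.8 + 410.6·tan16.8° = 690.0 + 124.0 = 814.0 kN/m
FS = R / T = 814.0 / 287.0 = 2.836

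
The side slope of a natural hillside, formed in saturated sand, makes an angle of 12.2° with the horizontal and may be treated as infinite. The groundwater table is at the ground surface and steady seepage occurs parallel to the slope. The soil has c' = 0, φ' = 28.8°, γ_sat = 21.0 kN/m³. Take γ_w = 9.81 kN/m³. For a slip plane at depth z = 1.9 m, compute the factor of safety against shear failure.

With seepage parallel to the slope and the water table at the surface, the effective normal stress on the slip plane uses the buoyant unit weight γ' = γ_sat − γ_w while the driving shear stress uses γ_sat:
FS = [c' + γ' z cos²β tanφ'] / [γ_sat z sinβ cosβ]
(For c' = 0 this reduces to FS = (γ'/γ_sat)·tanφ'/tanβ.)
γ' = 21.0 − 9.81 = 11.19 kN/m³
Numerator = 0.0 + 11.19·1.9·cos²12.2°·tan28.8° = 0.0 + 11.19·1.9·0.9553·0.5498 = 11.166 kPa
Denominator = 21.0·1.9·sin12.2°·cos12.2° = 21.0·1.9·0.2113·0.9774 = 8.241 kPa
FS = 11.166 / 8.241 = 1.355

FS = 1.35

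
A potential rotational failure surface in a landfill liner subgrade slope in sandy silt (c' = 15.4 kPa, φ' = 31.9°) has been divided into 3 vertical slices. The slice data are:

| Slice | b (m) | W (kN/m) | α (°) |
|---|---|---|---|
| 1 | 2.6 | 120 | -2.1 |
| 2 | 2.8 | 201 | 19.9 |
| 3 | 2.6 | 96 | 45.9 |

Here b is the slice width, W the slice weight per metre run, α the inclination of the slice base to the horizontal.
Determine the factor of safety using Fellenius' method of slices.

Ordinary method of slices: FS = Σ[c'·Δl_i + (W_i cosα_i)·tanφ'] / Σ W_i sinα_i, with Δl_i = b_i / cosα_i.
Slice 1: Δl = 2.6/cos(-2.1°) = 2.602 m; N'_1 = 120·cos(-2.1°) = 119.9; c'Δl = 40.07; W sinα = -4.4
Slice 2: Δl = 2.8/cos19.9° = 2.978 m; N'_2 = 201·cos19.9° = 189.0; c'Δl = 45.86; W sinα = 68.4
Slice 3: Δl = 2.6/cos45.9° = 3.736 m; N'_3 = 96·cos45.9° = 66.8; c'Δl = 57.54; W sinα = 68.9
Σc'Δl = 143.5 kN/m; ΣN' = 375.7 kN/m; ΣW sinα = 133.0 kN/m
Resisting = 143.5 + 375.7·tan31.9° = 143.5 + 233.9 = 377.3 kN/m
FS = 377.3 / 133.0 = 2.838

FS = 2.84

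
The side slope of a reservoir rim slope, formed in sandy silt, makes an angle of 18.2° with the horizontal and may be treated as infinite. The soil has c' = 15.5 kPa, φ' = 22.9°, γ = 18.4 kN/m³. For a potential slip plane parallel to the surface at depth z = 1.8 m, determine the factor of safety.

For an infinite slope with a slip plane parallel to the surface (no pore pressure): FS = [c' + γz cos²β tanφ'] / [γz sinβ cosβ].
γz = 18.4·1.8 = 33.12 kN/m²
Numerator = 15.5 + 33.12·cos²18.2°·tan22.9° = 15.5 + 33.12·0.9024·0.4224 = 28.126 kPa
Denominator = 33.12·sin18.2°·cos18.2° = 33.12·0.3123·0.9500 = 9.827 kPa
FS = 28.126 / 9.827 = 2.862

FS = 2.86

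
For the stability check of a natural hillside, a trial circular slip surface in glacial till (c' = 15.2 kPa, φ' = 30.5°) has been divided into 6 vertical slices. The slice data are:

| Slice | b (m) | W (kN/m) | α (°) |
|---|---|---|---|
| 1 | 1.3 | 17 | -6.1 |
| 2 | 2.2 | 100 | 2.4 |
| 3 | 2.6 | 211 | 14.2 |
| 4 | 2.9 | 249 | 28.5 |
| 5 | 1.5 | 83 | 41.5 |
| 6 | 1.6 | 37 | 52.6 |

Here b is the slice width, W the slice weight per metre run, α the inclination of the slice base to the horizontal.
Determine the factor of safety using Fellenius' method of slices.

FS = 2.26

Ordinary method of slices: FS = Σ[c'·Δl_i + (W_i cosα_i)·tanφ'] / Σ W_i sinα_i, with Δl_i = b_i / cosα_i.
Slice 1: Δl = 1.3/cos(-6.1°) = 1.307 m; N'_1 = 17·cos(-6.1°) = 16.9; c'Δl = 19.87; W sinα = -1.8
Slice 2: Δl = 2.2/cos2.4° = 2.202 m; N'_2 = 100·cos2.4° = 99.9; c'Δl = 33.47; W sinα = 4.2
Slice 3: Δl = 2.6/cos14.2° = 2.682 m; N'_3 = 211·cos14.2° = 204.6; c'Δl = 40.77; W sinα = 51.8
Slice 4: Δl = 2.9/cos28.5° = 3.300 m; N'_4 = 249·cos28.5° = 218.8; c'Δl = 50.16; W sinα = 118.8
Slice 5: Δl = 1.5/cos41.5° = 2.003 m; N'_5 = 83·cos41.5° = 62.2; c'Δl = 30.44; W sinα = 55.0
Slice 6: Δl = 1.6/cos52.6° = 2.634 m; N'_6 = 37·cos52.6° = 22.5; c'Δl = 40.04; W sinα = 29.4
Σc'Δl = 214.7 kN/m; ΣN' = 624.8 kN/m; ΣW sinα = 257.3 kN/m
Resisting = 214.7 + 624.8·tan30.5° = 214.7 + 368.1 = 582.8 kN/m
FS = 582.8 / 257.3 = 2.265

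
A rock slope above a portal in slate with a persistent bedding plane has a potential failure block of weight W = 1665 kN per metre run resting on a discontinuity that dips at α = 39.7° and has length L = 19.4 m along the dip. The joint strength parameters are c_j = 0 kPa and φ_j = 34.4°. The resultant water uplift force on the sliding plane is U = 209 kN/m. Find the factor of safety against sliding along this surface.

Resolving the block weight along and normal to the plane and applying the Mohr–Coulomb strength on the joint:
N' = W cosα − U = 1665·cos39.7° − 209 = 1072.1 kN/m
Driving force T = W sinα = 1665·sin39.7° = 1063.5 kN/m
Resisting force R = c_j·L + N'·tanφ_j = 0·19.4 + 1072.1·tan34.4° = 0.0 + 734.0 = 734.0 kN/m
FS = R / T = 734.0 / 1063.5 = 0.690

FS = 0.69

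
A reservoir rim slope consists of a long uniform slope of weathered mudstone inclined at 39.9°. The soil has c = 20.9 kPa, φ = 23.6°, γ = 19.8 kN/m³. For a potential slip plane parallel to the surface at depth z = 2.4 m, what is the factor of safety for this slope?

FS = 1.42

For an infinite slope with a slip plane parallel to the surface (no pore pressure): FS = [c + γz cos²β tanφ] / [γz sinβ cosβ].
γz = 19.8·2.4 = 47.52 kN/m²
Numerator = 20.9 + 47.52·cos²39.9°·tan23.6° = 20.9 + 47.52·0.5885·0.4369 = 33.119 kPa
Denominator = 47.52·sin39.9°·cos39.9° = 47.52·0.6414·0.7672 = 23.384 kPa
FS = 33.119 / 23.384 = 1.416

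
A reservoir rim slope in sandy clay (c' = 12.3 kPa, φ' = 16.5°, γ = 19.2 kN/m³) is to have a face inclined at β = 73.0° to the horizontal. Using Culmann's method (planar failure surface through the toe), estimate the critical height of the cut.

H_c = 5.24 m

Culmann's analysis gives the critical failure plane at α_cr = (β + φ')/2 = (73.0 + 16.5)/2 = 44.8°, and the critical height
H_c = (4c'/γ) · sinβ cosφ' / [1 − cos(β − φ')]
    = (4·12.3/19.2) · sin73.0°·cos16.5° / [1 − cos(56.5°)]
    = 2.563 · 0.9563·0.9588 / [1 − 0.5519]
    = 2.563 · 0.9169 / 0.4481
    = 5.24 m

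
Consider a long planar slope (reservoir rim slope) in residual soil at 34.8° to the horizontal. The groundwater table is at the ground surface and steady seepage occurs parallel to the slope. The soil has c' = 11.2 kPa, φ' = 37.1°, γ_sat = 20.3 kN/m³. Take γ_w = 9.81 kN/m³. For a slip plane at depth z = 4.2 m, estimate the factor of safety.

FS = 0.84

With seepage parallel to the slope and the water table at the surface, the effective normal stress on the slip plane uses the buoyant unit weight γ' = γ_sat − γ_w while the driving shear stress uses γ_sat:
FS = [c' + γ' z cos²β tanφ'] / [γ_sat z sinβ cosβ]
γ' = 20.3 − 9.81 = 10.49 kN/m³
Numerator = 11.2 + 10.49·4.2·cos²34.8°·tan37.1° = 11.2 + 10.49·4.2·0.6743·0.7563 = 33.668 kPa
Denominator = 20.3·4.2·sin34.8°·cos34.8° = 20.3·4.2·0.5707·0.8211 = 39.956 kPa
FS = 33.668 / 39.956 = 0.843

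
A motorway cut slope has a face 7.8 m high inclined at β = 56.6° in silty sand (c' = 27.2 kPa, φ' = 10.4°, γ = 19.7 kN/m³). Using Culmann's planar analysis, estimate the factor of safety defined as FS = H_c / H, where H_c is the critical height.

H_c = (4c'/γ) · sinβ cosφ' / [1 − cos(β − φ')]
    = (4·27.2/19.7) · sin56.6°·cos10.4° / [1 − cos46.2°]
    = 5.523 · 0.8211 / 0.3079 = 14.73 m
FS = H_c / H = 14.73 / 7.8 = 1.889

FS = 1.89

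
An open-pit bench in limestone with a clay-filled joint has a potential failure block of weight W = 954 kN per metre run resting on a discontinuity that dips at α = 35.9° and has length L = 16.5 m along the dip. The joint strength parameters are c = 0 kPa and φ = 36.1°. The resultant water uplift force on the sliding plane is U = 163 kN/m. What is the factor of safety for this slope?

Resolving the block weight along and normal to the plane and applying the Mohr–Coulomb strength on the joint:
N' = W cosα − U = 954·cos35.9° − 163 = 609.8 kN/m
Driving force T = W sinα = 954·sin35.9° = 559.4 kN/m
Resisting force R = c·L + N'·tanφ = 0·16.5 + 609.8·tan36.1° = 0.0 + 444.7 = 444.7 kN/m
FS = R / T = 444.7 / 559.4 = 0.795

FS = 0.79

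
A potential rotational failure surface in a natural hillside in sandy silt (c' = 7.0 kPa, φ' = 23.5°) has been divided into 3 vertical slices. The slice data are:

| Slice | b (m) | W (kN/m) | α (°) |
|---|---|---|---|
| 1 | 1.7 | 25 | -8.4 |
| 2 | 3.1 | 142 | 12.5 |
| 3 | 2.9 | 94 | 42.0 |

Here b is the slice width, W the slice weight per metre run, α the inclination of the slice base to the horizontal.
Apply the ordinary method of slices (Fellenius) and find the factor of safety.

Ordinary method of slices: FS = Σ[c'·Δl_i + (W_i cosα_i)·tanφ'] / Σ W_i sinα_i, with Δl_i = b_i / cosα_i.
Slice 1: Δl = 1.7/cos(-8.4°) = 1.718 m; N'_1 = 25·cos(-8.4°) = 24.7; c'Δl = 12.03; W sinα = -3.7
Slice 2: Δl = 3.1/cos12.5° = 3.175 m; N'_2 = 142·cos12.5° = 138.6; c'Δl = 22.23; W sinα = 30.7
Slice 3: Δl = 2.9/cos42.0° = 3.902 m; N'_3 = 94·cos42.0° = 69.9; c'Δl = 27.32; W sinα = 62.9
Σc'Δl = 61.6 kN/m; ΣN' = 233.2 kN/m; ΣW sinα = 90.0 kN/m
Resisting = 61.6 + 233.2·tan23.5° = 61.6 + 101.4 = 163.0 kN/m
FS = 163.0 / 90.0 = 1.811

FS = 1.81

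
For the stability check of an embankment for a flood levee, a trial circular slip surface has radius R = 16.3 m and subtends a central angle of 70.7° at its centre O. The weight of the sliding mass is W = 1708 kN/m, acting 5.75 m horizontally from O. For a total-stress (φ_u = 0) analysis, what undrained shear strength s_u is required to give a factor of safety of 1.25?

FS = s_u·L_a·R / (W·d), so s_u = FS·W·d / (L_a·R).
Arc length L_a = R·θ = 16.3·(70.7°·π/180) = 16.3·1.2339 = 20.11 m
s_u = 1.25·1708·5.75 / (20.11·16.3) = 12276.2 / 327.85 = 37.44 kPa

s_u = 37.4 kPa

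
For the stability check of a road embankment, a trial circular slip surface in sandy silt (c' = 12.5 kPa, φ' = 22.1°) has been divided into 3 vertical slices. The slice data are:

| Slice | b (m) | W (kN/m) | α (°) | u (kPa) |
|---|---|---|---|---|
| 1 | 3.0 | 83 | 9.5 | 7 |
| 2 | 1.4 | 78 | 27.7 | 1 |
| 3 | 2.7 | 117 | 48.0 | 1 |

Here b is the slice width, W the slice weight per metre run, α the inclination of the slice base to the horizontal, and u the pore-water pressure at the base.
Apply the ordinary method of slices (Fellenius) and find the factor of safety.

FS = 1.39

Ordinary method of slices: FS = Σ[c'·Δl_i + (W_i cosα_i − u_i·Δl_i)·tanφ'] / Σ W_i sinα_i, with Δl_i = b_i / cosα_i.
Slice 1: Δl = 3.0/cos9.5° = 3.042 m; N'_1 = 83·cos9.5° − 7·3.042 = 60.6; c'Δl = 38.02; W sinα = 13.7
Slice 2: Δl = 1.4/cos27.7° = 1.581 m; N'_2 = 78·cos27.7° − 1·1.581 = 67.5; c'Δl = 19.77; W sinα = 36.3
Slice 3: Δl = 2.7/cos48.0° = 4.035 m; N'_3 = 117·cos48.0° − 1·4.035 = 74.3; c'Δl = 50.44; W sinα = 86.9
Σc'Δl = 108.2 kN/m; ΣN' = 202.3 kN/m; ΣW sinα = 136.9 kN/m
Resisting = 108.2 + 202.3·tan22.1° = 108.2 + 82.1 = 190.4 kN/m
FS = 190.4 / 136.9 = 1.391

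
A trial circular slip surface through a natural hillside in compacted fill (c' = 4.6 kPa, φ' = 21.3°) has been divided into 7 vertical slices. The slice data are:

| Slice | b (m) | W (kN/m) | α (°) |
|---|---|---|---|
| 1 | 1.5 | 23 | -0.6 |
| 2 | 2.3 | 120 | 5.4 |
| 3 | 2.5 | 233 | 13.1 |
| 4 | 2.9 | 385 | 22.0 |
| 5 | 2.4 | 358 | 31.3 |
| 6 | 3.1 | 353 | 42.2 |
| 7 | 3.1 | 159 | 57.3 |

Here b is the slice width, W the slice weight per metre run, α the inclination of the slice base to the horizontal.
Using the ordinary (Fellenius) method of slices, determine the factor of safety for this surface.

FS = 0.84

Ordinary method of slices: FS = Σ[c'·Δl_i + (W_i cosα_i)·tanφ'] / Σ W_i sinα_i, with Δl_i = b_i / cosα_i.
Slice 1: Δl = 1.5/cos(-0.6°) = 1.500 m; N'_1 = 23·cos(-0.6°) = 23.0; c'Δl = 6.90; W sinα = -0.2
Slice 2: Δl = 2.3/cos5.4° = 2.310 m; N'_2 = 120·cos5.4° = 119.5; c'Δl = 10.63; W sinα = 11.3
Slice 3: Δl = 2.5/cos13.1° = 2.567 m; N'_3 = 233·cos13.1° = 226.9; c'Δl = 11.81; W sinα = 52.8
Slice 4: Δl = 2.9/cos22.0° = 3.128 m; N'_4 = 385·cos22.0° = 357.0; c'Δl = 14.39; W sinα = 144.2
Slice 5: Δl = 2.4/cos31.3° = 2.809 m; N'_5 = 358·cos31.3° = 305.9; c'Δl = 12.92; W sinα = 186.0
Slice 6: Δl = 3.1/cos42.2° = 4.185 m; N'_6 = 353·cos42.2° = 261.5; c'Δl = 19.25; W sinα = 237.1
Slice 7: Δl = 3.1/cos57.3° = 5.738 m; N'_7 = 159·cos57.3° = 85.9; c'Δl = 26.40; W sinα = 133.8
Σc'Δl = 102.3 kN/m; ΣN' = 1379.7 kN/m; ΣW sinα = 765.0 kN/m
Resisting = 102.3 + 1379.7·tan21.3° = 102.3 + 537.9 = 640.2 kN/m
FS = 640.2 / 765.0 = 0.837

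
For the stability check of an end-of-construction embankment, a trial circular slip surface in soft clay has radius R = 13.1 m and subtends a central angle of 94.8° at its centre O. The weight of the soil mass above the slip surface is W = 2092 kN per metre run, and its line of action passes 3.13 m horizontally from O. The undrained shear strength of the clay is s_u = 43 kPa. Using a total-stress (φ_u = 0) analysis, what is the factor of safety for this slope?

Taking moments about the centre O, the resisting moment is provided by the undrained shear strength acting along the arc:
Arc length L_a = R·θ = 13.1·(94.8°·π/180) = 13.1·1.6546 = 21.67 m
M_R = s_u·L_a·R = 43·21.67·13.1 = 12209.5 kN·m/m
M_D = W·d = 2092·3.13 = 6548.0 kN·m/m
FS = M_R / M_D = 12209.5 / 6548.0 = 1.865

FS = 1.86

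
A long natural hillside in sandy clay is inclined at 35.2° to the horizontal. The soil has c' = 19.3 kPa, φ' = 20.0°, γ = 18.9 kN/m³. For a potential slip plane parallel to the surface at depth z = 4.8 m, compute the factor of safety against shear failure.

FS = 0.97

For an infinite slope with a slip plane parallel to the surface (no pore pressure): FS = [c' + γz cos²β tanφ'] / [γz sinβ cosβ].
γz = 18.9·4.8 = 90.72 kN/m²
Numerator = 19.3 + 90.72·cos²35.2°·tan20.0° = 19.3 + 90.72·0.6677·0.3640 = 41.348 kPa
Denominator = 90.72·sin35.2°·cos35.2° = 90.72·0.5764·0.8171 = 42.732 kPa
FS = 41.348 / 42.732 = 0.968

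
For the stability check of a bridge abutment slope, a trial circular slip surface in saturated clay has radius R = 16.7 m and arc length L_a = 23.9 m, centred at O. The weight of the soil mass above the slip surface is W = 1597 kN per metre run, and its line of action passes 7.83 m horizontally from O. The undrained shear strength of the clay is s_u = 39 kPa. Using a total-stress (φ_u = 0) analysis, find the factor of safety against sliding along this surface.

Taking moments about the centre O, the resisting moment is provided by the undrained shear strength acting along the arc:
M_R = s_u·L_a·R = 39·23.90·16.7 = 15566.1 kN·m/m
M_D = W·d = 1597·7.83 = 12504.5 kN·m/m
FS = M_R / M_D = 15566.1 / 12504.5 = 1.245

FS = 1.24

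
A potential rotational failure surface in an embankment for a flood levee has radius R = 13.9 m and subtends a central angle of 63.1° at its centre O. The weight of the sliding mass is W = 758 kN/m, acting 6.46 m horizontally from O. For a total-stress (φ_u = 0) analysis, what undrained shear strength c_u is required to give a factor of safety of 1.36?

c_u = 31.3 kPa

FS = c_u·L_a·R / (W·d), so c_u = FS·W·d / (L_a·R).
Arc length L_a = R·θ = 13.9·(63.1°·π/180) = 13.9·1.1013 = 15.31 m
c_u = 1.36·758·6.46 / (15.31·13.9) = 6659.5 / 212.78 = 31.30 kPa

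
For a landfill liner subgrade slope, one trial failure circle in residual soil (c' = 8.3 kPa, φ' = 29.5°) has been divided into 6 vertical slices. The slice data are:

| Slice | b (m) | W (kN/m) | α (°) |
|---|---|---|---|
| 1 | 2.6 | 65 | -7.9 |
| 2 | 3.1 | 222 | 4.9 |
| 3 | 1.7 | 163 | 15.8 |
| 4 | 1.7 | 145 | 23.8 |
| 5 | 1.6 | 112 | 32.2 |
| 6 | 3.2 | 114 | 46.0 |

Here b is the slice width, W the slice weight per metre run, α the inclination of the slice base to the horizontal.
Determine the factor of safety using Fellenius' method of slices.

FS = 2.18

Ordinary method of slices: FS = Σ[c'·Δl_i + (W_i cosα_i)·tanφ'] / Σ W_i sinα_i, with Δl_i = b_i / cosα_i.
Slice 1: Δl = 2.6/cos(-7.9°) = 2.625 m; N'_1 = 65·cos(-7.9°) = 64.4; c'Δl = 21.79; W sinα = -8.9
Slice 2: Δl = 3.1/cos4.9° = 3.111 m; N'_2 = 222·cos4.9° = 221.2; c'Δl = 25.82; W sinα = 19.0
Slice 3: Δl = 1.7/cos15.8° = 1.767 m; N'_3 = 163·cos15.8° = 156.8; c'Δl = 14.66; W sinα = 44.4
Slice 4: Δl = 1.7/cos23.8° = 1.858 m; N'_4 = 145·cos23.8° = 132.7; c'Δl = 15.42; W sinα = 58.5
Slice 5: Δl = 1.6/cos32.2° = 1.891 m; N'_5 = 112·cos32.2° = 94.8; c'Δl = 15.69; W sinα = 59.7
Slice 6: Δl = 3.2/cos46.0° = 4.607 m; N'_6 = 114·cos46.0° = 79.2; c'Δl = 38.23; W sinα = 82.0
Σc'Δl = 131.6 kN/m; ΣN' = 749.0 kN/m; ΣW sinα = 254.6 kN/m
Resisting = 131.6 + 749.0·tan29.5° = 131.6 + 423.8 = 555.4 kN/m
FS = 555.4 / 254.6 = 2.181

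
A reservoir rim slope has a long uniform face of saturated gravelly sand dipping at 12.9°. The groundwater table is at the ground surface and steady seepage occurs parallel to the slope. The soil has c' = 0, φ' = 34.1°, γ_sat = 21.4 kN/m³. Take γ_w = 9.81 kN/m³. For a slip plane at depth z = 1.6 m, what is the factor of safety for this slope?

FS = 1.60

With seepage parallel to the slope and the water table at the surface, the effective normal stress on the slip plane uses the buoyant unit weight γ' = γ_sat − γ_w while the driving shear stress uses γ_sat:
FS = [c' + γ' z cos²β tanφ'] / [γ_sat z sinβ cosβ]
(For c' = 0 this reduces to FS = (γ'/γ_sat)·tanφ'/tanβ.)
γ' = 21.4 − 9.81 = 11.59 kN/m³
Numerator = 0.0 + 11.59·1.6·cos²12.9°·tan34.1° = 0.0 + 11.59·1.6·0.9502·0.6771 = 11.929 kPa
Denominator = 21.4·1.6·sin12.9°·cos12.9° = 21.4·1.6·0.2233·0.9748 = 7.451 kPa
FS = 11.929 / 7.451 = 1.601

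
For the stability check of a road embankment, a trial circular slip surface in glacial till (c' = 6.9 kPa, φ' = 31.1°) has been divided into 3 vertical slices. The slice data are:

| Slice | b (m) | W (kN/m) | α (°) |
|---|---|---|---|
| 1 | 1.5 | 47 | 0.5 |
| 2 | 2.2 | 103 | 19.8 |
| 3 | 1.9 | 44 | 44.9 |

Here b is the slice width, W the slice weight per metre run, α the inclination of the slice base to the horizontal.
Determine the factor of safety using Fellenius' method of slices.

FS = 2.27

Ordinary method of slices: FS = Σ[c'·Δl_i + (W_i cosα_i)·tanφ'] / Σ W_i sinα_i, with Δl_i = b_i / cosα_i.
Slice 1: Δl = 1.5/cos0.5° = 1.500 m; N'_1 = 47·cos0.5° = 47.0; c'Δl = 10.35; W sinα = 0.4
Slice 2: Δl = 2.2/cos19.8° = 2.338 m; N'_2 = 103·cos19.8° = 96.9; c'Δl = 16.13; W sinα = 34.9
Slice 3: Δl = 1.9/cos44.9° = 2.682 m; N'_3 = 44·cos44.9° = 31.2; c'Δl = 18.51; W sinα = 31.1
Σc'Δl = 45.0 kN/m; ΣN' = 175.1 kN/m; ΣW sinα = 66.4 kN/m
Resisting = 45.0 + 175.1·tan31.1° = 45.0 + 105.6 = 150.6 kN/m
FS = 150.6 / 66.4 = 2.270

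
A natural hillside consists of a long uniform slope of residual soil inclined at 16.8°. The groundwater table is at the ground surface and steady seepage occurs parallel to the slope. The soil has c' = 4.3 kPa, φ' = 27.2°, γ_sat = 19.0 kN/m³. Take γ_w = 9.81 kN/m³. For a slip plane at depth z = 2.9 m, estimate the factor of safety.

FS = 1.11

With seepage parallel to the slope and the water table at the surface, the effective normal stress on the slip plane uses the buoyant unit weight γ' = γ_sat − γ_w while the driving shear stress uses γ_sat:
FS = [c' + γ' z cos²β tanφ'] / [γ_sat z sinβ cosβ]
γ' = 19.0 − 9.81 = 9.19 kN/m³
Numerator = 4.3 + 9.19·2.9·cos²16.8°·tan27.2° = 4.3 + 9.19·2.9·0.9165·0.5139 = 16.853 kPa
Denominator = 19.0·2.9·sin16.8°·cos16.8° = 19.0·2.9·0.2890·0.9573 = 15.246 kPa
FS = 16.853 / 15.246 = 1.105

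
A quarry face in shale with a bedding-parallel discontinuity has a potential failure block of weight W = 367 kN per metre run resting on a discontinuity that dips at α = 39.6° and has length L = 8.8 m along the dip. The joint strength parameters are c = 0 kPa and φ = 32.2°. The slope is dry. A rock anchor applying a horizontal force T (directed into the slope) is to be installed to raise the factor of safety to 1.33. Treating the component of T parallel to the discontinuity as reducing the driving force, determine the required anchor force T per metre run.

T = 93 kN/m

Resolving forces along and normal to the sliding plane, with the horizontal anchor force T adding T·sinα to the effective normal force and T·cosα acting up the plane against the driving force:
FS = [cL + (W cosα + T sinα) tanφ] / [W sinα − T cosα]
Without the anchor: N' = 282.8 kN/m, driving T_d = 233.9 kN/m, resisting R = 0·8.8 + 282.8·tan32.2° = 178.1 kN/m, FS = 0.76.
Setting FS = 1.33 and solving for T:
1.33·(233.9 − T cos39.6°) = 178.1 + T sin39.6°·tan32.2°
T·(sin39.6°·tan32.2° + 1.33·cos39.6°) = 1.33·233.9 − 178.1
T·(0.6374·0.6297 + 1.33·0.7705) = 311.1 − 178.1 = 133.1
T·1.4262 = 133.1
T = 93.3 kN/m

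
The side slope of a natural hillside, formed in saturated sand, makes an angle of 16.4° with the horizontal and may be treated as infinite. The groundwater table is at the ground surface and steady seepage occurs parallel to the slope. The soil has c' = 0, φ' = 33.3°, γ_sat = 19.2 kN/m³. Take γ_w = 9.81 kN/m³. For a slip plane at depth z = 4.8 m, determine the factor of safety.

FS = 1.09

With seepage parallel to the slope and the water table at the surface, the effective normal stress on the slip plane uses the buoyant unit weight γ' = γ_sat − γ_w while the driving shear stress uses γ_sat:
FS = [c' + γ' z cos²β tanφ'] / [γ_sat z sinβ cosβ]
(For c' = 0 this reduces to FS = (γ'/γ_sat)·tanφ'/tanβ.)
γ' = 19.2 − 9.81 = 9.39 kN/m³
Numerator = 0.0 + 9.39·4.8·cos²16.4°·tan33.3° = 0.0 + 9.39·4.8·0.9203·0.6569 = 27.247 kPa
Denominator = 19.2·4.8·sin16.4°·cos16.4° = 19.2·4.8·0.2823·0.9593 = 24.962 kPa
FS = 27.247 / 24.962 = 1.092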